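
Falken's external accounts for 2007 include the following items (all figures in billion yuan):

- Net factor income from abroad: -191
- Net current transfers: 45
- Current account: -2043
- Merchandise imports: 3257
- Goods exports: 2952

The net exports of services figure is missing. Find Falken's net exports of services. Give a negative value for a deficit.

Current account = goods balance + services balance + net primary income + net secondary income
Sum of the known components = -451
Net exports of services = CA - (known components) = -2043 - (-451) = -1592

-1592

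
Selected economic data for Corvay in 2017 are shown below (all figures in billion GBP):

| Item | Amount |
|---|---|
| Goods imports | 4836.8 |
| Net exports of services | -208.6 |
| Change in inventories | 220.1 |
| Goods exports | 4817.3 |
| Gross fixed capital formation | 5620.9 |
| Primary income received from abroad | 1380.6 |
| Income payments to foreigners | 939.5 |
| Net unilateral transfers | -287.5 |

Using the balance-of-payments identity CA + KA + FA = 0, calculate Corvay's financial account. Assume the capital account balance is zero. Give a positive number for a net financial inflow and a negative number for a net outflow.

74.5

Goods balance = 4817.3 - 4836.8 = -19.5
Services balance = -208.6
Trade balance (goods + services) = -19.5 + (-208.6) = -228.1
Net primary income = 1380.6 - 939.5 = 441.1
Net secondary income = -287.5
Current account = -228.1 + 441.1 + (-287.5) = -74.5
Financial account = -(-74.5) = 74.5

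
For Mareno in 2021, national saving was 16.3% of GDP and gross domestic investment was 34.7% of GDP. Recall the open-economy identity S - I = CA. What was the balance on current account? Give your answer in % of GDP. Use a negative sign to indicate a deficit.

-18.4

S - I = CA (net lending to the rest of the world).
CA = S - I = 16.3 - 34.7 = -18.4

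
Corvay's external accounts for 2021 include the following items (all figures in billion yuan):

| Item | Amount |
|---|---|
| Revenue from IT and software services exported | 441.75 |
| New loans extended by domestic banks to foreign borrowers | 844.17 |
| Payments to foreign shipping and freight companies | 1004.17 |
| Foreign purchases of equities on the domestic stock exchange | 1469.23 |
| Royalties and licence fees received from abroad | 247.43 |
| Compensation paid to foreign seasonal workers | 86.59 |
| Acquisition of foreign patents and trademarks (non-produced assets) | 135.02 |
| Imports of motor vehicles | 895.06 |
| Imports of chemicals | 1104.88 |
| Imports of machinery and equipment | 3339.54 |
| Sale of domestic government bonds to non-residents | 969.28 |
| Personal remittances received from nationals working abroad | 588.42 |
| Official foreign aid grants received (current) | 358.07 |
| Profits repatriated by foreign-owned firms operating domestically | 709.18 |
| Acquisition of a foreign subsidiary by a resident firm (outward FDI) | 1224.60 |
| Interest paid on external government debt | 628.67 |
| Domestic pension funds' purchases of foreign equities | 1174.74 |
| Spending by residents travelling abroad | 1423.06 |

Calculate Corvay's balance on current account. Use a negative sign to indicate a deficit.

-7555.48

Goods: -895.06 - 1104.88 - 3339.54 = -5339.48
Services: 247.43 - 1423.06 + 441.75 - 1004.17 = -1738.05
Primary income: -709.18 - 628.67 - 86.59 = -1424.44
Secondary income: 588.42 + 358.07 = 946.49
Current account = (-5339.48) + (-1738.05) + (-1424.44) + 946.49 = -7555.48
(Excluded from the current account — financial account: new loans extended by domestic banks to foreign borrowers 844.17, foreign purchases of equities on the domestic stock exchange 1469.23, sale of domestic government bonds to non-residents 969.28, acquisition of a foreign subsidiary by a resident firm (outward FDI) 1224.60, domestic pension funds' purchases of foreign equities 1174.74; capital account: acquisition of foreign patents and trademarks (non-produced assets) 135.02.)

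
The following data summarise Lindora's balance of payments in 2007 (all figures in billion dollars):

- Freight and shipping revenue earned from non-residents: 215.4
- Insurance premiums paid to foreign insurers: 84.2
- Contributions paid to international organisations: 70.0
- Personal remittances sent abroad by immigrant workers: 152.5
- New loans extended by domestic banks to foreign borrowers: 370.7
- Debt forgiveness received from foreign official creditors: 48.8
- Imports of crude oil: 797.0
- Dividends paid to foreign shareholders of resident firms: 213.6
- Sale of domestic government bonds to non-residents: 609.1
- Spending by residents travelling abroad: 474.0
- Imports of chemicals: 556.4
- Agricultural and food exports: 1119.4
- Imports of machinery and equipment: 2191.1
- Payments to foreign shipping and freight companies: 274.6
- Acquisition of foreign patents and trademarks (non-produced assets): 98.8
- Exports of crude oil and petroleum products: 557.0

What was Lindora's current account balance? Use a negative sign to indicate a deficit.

-2921.6

Goods: -797.0 + 557.0 + 1119.4 - 2191.1 - 556.4 = -1868.1
Services: 215.4 - 84.2 - 474.0 - 274.6 = -617.4
Primary income: -213.6
Secondary income: -70.0 - 152.5 = -222.5
Current account = (-1868.1) + (-617.4) + (-213.6) + (-222.5) = -2921.6
(Excluded from the current account — financial account: new loans extended by domestic banks to foreign borrowers 370.7, sale of domestic government bonds to non-residents 609.1; capital account: debt forgiveness received from foreign official creditors 48.8, acquisition of foreign patents and trademarks (non-produced assets) 98.8.)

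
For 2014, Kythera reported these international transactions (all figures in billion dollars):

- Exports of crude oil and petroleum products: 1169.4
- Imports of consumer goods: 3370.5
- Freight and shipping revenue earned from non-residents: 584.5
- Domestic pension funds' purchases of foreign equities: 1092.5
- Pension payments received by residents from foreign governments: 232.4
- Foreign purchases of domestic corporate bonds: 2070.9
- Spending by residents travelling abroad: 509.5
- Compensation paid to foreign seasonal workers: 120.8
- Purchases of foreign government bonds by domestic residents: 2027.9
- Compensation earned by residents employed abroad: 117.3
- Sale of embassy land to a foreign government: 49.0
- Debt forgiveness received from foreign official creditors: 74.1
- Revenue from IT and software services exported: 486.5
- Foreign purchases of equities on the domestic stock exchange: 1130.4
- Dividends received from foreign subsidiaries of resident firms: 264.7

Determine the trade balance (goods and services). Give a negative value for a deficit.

-1639.6

Goods: -3370.5 + 1169.4 = -2201.1
Services: 486.5 + 584.5 - 509.5 = 561.5
Trade balance = -2201.1 + 561.5 = -1639.6
(Excluded from the trade balance — financial account: domestic pension funds' purchases of foreign equities 1092.5, foreign purchases of domestic corporate bonds 2070.9, purchases of foreign government bonds by domestic residents 2027.9, foreign purchases of equities on the domestic stock exchange 1130.4; secondary income: pension payments received by residents from foreign governments 232.4; primary income: compensation paid to foreign seasonal workers 120.8, compensation earned by residents employed abroad 117.3, dividends received from foreign subsidiaries of resident firms 264.7; capital account: sale of embassy land to a foreign government 49.0, debt forgiveness received from foreign official creditors 74.1.)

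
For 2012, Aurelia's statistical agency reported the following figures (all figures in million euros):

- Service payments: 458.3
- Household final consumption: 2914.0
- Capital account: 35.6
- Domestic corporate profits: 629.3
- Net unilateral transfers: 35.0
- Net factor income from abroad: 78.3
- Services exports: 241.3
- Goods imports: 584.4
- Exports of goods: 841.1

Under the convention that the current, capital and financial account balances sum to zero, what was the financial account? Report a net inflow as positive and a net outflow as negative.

-188.6

Goods balance = 841.1 - 584.4 = 256.7
Services balance = 241.3 - 458.3 = -217.0
Trade balance (goods + services) = 256.7 + (-217.0) = 39.7
Net primary income = 78.3
Net secondary income = 35.0
Current account = 39.7 + 78.3 + 35.0 = 153.0
Financial account = -(153.0 + 35.6) = -188.6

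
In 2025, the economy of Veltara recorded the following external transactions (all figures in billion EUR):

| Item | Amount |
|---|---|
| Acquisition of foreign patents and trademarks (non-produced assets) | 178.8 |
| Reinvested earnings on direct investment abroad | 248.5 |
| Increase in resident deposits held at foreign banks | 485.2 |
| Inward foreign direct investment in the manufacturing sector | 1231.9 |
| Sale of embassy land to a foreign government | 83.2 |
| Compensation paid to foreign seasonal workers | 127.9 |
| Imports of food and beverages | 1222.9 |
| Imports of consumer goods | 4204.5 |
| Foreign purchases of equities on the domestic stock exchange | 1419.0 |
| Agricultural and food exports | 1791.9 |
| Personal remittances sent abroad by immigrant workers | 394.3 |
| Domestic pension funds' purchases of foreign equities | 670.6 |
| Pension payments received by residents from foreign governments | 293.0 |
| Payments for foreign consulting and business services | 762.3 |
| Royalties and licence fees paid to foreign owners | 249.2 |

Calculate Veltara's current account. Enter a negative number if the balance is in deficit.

-4627.7

Goods: -1222.9 + 1791.9 - 4204.5 = -3635.5
Services: -249.2 - 762.3 = -1011.5
Primary income: 248.5 - 127.9 = 120.6
Secondary income: -394.3 + 293.0 = -101.3
Current account = (-3635.5) + (-1011.5) + 120.6 + (-101.3) = -4627.7
(Excluded from the current account — capital account: acquisition of foreign patents and trademarks (non-produced assets) 178.8, sale of embassy land to a foreign government 83.2; financial account: increase in resident deposits held at foreign banks 485.2, inward foreign direct investment in the manufacturing sector 1231.9, foreign purchases of equities on the domestic stock exchange 1419.0, domestic pension funds' purchases of foreign equities 670.6.)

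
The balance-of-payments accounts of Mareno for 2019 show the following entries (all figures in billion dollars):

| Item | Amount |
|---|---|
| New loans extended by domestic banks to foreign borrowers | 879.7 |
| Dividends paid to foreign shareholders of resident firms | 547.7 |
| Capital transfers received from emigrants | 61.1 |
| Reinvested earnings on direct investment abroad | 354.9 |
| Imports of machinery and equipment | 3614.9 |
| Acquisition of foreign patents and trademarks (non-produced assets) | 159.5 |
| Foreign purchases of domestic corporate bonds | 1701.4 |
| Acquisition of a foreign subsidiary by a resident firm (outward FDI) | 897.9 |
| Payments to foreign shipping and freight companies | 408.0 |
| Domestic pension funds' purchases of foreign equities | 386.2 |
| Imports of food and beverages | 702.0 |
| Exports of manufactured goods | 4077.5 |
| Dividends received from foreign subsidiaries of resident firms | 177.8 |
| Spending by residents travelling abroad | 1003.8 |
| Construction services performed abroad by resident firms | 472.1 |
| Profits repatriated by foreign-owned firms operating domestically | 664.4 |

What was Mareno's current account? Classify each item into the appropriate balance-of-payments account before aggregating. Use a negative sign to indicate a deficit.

-1858.5

Goods: -3614.9 + 4077.5 - 702.0 = -239.4
Services: 472.1 - 408.0 - 1003.8 = -939.7
Primary income: 354.9 - 547.7 - 664.4 + 177.8 = -679.4
Current account = (-239.4) + (-939.7) + (-679.4) = -1858.5
(Excluded from the current account — financial account: new loans extended by domestic banks to foreign borrowers 879.7, foreign purchases of domestic corporate bonds 1701.4, acquisition of a foreign subsidiary by a resident firm (outward FDI) 897.9, domestic pension funds' purchases of foreign equities 386.2; capital account: capital transfers received from emigrants 61.1, acquisition of foreign patents and trademarks (non-produced assets) 159.5.)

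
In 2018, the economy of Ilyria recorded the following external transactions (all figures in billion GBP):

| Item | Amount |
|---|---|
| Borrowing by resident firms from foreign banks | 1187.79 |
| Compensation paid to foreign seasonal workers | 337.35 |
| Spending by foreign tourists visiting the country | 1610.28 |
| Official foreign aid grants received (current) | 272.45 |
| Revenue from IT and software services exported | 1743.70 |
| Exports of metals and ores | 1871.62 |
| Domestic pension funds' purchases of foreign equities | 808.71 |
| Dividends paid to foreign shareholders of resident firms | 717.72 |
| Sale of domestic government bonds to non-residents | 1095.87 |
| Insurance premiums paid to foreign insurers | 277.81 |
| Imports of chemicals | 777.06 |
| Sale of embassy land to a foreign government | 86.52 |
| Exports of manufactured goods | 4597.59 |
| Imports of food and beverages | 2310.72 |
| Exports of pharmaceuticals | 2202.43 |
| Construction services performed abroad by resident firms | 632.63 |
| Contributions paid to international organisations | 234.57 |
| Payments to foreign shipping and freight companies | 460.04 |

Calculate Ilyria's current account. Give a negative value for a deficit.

Goods: -2310.72 + 4597.59 + 2202.43 + 1871.62 - 777.06 = 5583.86
Services: 632.63 - 460.04 + 1743.70 - 277.81 + 1610.28 = 3248.76
Primary income: -717.72 - 337.35 = -1055.07
Secondary income: -234.57 + 272.45 = 37.88
Current account = 5583.86 + 3248.76 + (-1055.07) + 37.88 = 7815.43
(Excluded from the current account — financial account: borrowing by resident firms from foreign banks 1187.79, domestic pension funds' purchases of foreign equities 808.71, sale of domestic government bonds to non-residents 1095.87; capital account: sale of embassy land to a foreign government 86.52.)

7815.43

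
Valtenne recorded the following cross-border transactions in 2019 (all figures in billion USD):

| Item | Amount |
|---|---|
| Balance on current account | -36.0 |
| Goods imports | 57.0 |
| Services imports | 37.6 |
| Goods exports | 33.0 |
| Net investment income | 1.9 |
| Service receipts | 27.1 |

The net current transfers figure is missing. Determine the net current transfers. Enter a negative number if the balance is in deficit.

-3.4

Current account = goods balance + services balance + net primary income + net secondary income
Sum of the known components = -32.6
Net current transfers = CA - (known components) = -36.0 - (-32.6) = -3.4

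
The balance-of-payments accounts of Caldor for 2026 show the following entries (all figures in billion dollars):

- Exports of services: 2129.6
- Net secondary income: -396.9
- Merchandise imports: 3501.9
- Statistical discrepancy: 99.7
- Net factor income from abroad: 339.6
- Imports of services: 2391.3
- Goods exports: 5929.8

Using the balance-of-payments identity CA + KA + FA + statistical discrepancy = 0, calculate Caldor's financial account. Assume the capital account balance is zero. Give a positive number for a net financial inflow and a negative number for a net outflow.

-2208.6

Goods balance = 5929.8 - 3501.9 = 2427.9
Services balance = 2129.6 - 2391.3 = -261.7
Trade balance (goods + services) = 2427.9 + (-261.7) = 2166.2
Net primary income = 339.6
Net secondary income = -396.9
Current account = 2166.2 + 339.6 + (-396.9) = 2108.9
Financial account = -(2108.9 + 99.7) = -2208.6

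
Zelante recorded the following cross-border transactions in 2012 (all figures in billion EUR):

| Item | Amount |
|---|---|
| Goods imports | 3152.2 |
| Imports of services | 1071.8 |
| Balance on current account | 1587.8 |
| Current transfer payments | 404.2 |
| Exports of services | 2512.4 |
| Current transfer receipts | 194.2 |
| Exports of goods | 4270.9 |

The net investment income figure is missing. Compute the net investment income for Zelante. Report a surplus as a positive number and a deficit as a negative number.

Current account = goods balance + services balance + net primary income + net secondary income
Sum of the known components = 2349.3
Net investment income = CA - (known components) = 1587.8 - 2349.3 = -761.5

-761.5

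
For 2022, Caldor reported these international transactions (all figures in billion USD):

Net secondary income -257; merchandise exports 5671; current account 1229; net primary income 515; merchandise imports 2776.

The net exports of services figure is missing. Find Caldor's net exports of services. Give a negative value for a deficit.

Current account = goods balance + services balance + net primary income + net secondary income
Sum of the known components = 3153
Net exports of services = CA - (known components) = 1229 - 3153 = -1924

-1924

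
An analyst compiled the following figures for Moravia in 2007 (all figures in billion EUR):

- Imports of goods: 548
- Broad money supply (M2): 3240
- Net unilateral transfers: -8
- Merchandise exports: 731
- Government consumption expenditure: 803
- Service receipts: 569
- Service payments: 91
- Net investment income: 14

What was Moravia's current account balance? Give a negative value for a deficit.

Goods balance = 731 - 548 = 183
Services balance = 569 - 91 = 478
Trade balance (goods + services) = 183 + 478 = 661
Net primary income = 14
Net secondary income = -8
Current account = 661 + 14 + (-8) = 667

667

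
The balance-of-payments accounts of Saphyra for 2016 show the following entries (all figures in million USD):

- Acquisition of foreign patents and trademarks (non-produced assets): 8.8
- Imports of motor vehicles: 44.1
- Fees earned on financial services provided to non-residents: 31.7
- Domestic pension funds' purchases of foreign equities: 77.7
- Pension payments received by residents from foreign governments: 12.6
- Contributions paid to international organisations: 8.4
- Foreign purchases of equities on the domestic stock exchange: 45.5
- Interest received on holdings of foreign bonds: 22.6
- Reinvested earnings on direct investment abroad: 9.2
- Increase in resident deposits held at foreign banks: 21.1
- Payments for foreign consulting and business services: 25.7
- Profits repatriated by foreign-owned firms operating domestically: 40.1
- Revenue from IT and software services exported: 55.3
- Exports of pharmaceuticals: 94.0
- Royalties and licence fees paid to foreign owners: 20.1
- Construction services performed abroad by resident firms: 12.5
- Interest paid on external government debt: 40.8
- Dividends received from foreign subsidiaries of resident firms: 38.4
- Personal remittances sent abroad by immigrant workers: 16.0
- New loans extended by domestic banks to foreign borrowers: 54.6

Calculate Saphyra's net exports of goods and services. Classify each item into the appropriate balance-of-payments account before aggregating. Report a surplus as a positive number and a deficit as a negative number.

Goods: 94.0 - 44.1 = 49.9
Services: 12.5 - 20.1 + 55.3 - 25.7 + 31.7 = 53.7
Trade balance = 49.9 + 53.7 = 103.6
(Excluded from the trade balance — capital account: acquisition of foreign patents and trademarks (non-produced assets) 8.8; financial account: domestic pension funds' purchases of foreign equities 77.7, foreign purchases of equities on the domestic stock exchange 45.5, increase in resident deposits held at foreign banks 21.1, new loans extended by domestic banks to foreign borrowers 54.6; secondary income: pension payments received by residents from foreign governments 12.6, contributions paid to international organisations 8.4, personal remittances sent abroad by immigrant workers 16.0; primary income: interest received on holdings of foreign bonds 22.6, reinvested earnings on direct investment abroad 9.2, profits repatriated by foreign-owned firms operating domestically 40.1, interest paid on external government debt 40.8, dividends received from foreign subsidiaries of resident firms 38.4.)

103.6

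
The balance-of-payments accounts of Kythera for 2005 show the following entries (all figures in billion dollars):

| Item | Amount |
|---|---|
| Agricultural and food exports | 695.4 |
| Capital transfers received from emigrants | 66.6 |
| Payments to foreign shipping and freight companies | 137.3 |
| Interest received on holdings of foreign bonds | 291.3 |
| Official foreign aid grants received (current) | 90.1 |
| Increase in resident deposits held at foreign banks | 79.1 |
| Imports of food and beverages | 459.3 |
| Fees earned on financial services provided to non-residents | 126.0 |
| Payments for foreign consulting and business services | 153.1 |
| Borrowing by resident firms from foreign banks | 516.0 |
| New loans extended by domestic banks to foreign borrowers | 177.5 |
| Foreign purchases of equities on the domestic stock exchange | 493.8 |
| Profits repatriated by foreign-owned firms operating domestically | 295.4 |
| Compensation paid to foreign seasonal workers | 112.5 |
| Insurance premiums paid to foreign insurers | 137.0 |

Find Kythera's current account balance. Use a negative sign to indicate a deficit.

Goods: -459.3 + 695.4 = 236.1
Services: -137.0 + 126.0 - 153.1 - 137.3 = -301.4
Primary income: -295.4 + 291.3 - 112.5 = -116.6
Secondary income: 90.1
Current account = 236.1 + (-301.4) + (-116.6) + 90.1 = -91.8
(Excluded from the current account — capital account: capital transfers received from emigrants 66.6; financial account: increase in resident deposits held at foreign banks 79.1, borrowing by resident firms from foreign banks 516.0, new loans extended by domestic banks to foreign borrowers 177.5, foreign purchases of equities on the domestic stock exchange 493.8.)

-91.8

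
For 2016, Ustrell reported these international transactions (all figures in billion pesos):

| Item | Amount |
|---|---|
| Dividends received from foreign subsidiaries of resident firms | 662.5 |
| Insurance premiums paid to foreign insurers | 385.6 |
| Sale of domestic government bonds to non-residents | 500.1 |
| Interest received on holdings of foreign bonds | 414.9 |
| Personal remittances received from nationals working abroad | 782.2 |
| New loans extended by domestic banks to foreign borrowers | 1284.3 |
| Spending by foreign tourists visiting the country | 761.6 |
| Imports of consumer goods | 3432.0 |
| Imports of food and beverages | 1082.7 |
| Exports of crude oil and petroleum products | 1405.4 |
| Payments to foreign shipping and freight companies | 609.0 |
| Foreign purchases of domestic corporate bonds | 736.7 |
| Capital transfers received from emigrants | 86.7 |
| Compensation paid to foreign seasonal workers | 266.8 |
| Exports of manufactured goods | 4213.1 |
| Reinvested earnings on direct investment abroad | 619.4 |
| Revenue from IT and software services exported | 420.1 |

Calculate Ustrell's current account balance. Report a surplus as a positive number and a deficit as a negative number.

3503.1

Goods: 1405.4 - 1082.7 + 4213.1 - 3432.0 = 1103.8
Services: 420.1 + 761.6 - 385.6 - 609.0 = 187.1
Primary income: -266.8 + 619.4 + 414.9 + 662.5 = 1430.0
Secondary income: 782.2
Current account = 1103.8 + 187.1 + 1430.0 + 782.2 = 3503.1
(Excluded from the current account — financial account: sale of domestic government bonds to non-residents 500.1, new loans extended by domestic banks to foreign borrowers 1284.3, foreign purchases of domestic corporate bonds 736.7; capital account: capital transfers received from emigrants 86.7.)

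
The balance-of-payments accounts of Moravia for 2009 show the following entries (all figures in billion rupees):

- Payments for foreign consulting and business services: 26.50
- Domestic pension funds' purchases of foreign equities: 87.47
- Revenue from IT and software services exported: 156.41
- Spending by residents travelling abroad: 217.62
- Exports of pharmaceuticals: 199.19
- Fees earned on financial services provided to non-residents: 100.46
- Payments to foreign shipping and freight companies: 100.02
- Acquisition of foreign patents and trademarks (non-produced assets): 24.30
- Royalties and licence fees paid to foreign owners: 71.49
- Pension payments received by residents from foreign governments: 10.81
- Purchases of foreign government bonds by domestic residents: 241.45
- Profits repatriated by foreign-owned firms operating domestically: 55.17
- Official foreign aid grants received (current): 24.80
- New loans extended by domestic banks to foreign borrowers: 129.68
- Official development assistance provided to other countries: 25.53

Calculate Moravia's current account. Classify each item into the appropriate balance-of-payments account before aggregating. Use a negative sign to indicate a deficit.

Goods: 199.19
Services: -100.02 - 217.62 - 71.49 + 156.41 - 26.50 + 100.46 = -158.76
Primary income: -55.17
Secondary income: -25.53 + 10.81 + 24.80 = 10.08
Current account = 199.19 + (-158.76) + (-55.17) + 10.08 = -4.66
(Excluded from the current account — financial account: domestic pension funds' purchases of foreign equities 87.47, purchases of foreign government bonds by domestic residents 241.45, new loans extended by domestic banks to foreign borrowers 129.68; capital account: acquisition of foreign patents and trademarks (non-produced assets) 24.30.)

-4.66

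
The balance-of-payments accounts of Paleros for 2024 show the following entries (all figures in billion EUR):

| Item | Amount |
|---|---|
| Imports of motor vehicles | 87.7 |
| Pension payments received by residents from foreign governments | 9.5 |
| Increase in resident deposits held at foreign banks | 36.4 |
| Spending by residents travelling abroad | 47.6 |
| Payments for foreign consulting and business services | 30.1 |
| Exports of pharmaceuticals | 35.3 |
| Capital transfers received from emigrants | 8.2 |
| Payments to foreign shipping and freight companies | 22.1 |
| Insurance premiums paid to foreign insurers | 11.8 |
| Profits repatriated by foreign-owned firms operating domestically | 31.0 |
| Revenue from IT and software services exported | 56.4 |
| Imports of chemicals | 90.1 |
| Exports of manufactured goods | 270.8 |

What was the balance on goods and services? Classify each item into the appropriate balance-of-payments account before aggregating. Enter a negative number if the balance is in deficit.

73.1

Goods: -87.7 + 270.8 + 35.3 - 90.1 = 128.3
Services: -30.1 - 22.1 + 56.4 - 11.8 - 47.6 = -55.2
Trade balance = 128.3 + (-55.2) = 73.1
(Excluded from the trade balance — secondary income: pension payments received by residents from foreign governments 9.5; financial account: increase in resident deposits held at foreign banks 36.4; capital account: capital transfers received from emigrants 8.2; primary income: profits repatriated by foreign-owned firms operating domestically 31.0.)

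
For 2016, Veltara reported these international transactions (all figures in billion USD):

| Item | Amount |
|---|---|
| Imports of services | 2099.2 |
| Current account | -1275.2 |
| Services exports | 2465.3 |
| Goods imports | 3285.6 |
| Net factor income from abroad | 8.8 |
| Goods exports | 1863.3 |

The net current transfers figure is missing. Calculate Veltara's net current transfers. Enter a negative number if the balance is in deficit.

-227.8

Current account = goods balance + services balance + net primary income + net secondary income
Sum of the known components = -1047.4
Net current transfers = CA - (known components) = -1275.2 - (-1047.4) = -227.8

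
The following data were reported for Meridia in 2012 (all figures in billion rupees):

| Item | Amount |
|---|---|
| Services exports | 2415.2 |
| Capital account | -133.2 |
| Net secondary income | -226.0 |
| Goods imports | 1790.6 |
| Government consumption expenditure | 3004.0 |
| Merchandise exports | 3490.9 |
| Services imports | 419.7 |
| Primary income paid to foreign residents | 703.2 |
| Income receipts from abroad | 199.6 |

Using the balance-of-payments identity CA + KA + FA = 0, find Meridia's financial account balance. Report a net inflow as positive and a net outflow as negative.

-2833.0

Goods balance = 3490.9 - 1790.6 = 1700.3
Services balance = 2415.2 - 419.7 = 1995.5
Trade balance (goods + services) = 1700.3 + 1995.5 = 3695.8
Net primary income = 199.6 - 703.2 = -503.6
Net secondary income = -226.0
Current account = 3695.8 + (-503.6) + (-226.0) = 2966.2
Financial account = -(2966.2 + (-133.2)) = -2833.0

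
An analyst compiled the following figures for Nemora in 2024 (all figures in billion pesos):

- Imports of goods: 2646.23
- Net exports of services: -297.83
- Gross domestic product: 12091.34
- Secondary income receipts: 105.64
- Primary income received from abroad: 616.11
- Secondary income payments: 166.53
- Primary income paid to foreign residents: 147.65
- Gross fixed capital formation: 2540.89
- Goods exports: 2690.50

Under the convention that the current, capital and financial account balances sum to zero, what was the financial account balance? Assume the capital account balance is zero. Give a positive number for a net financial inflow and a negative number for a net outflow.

Goods balance = 2690.50 - 2646.23 = 44.27
Services balance = -297.83
Trade balance (goods + services) = 44.27 + (-297.83) = -253.56
Net primary income = 616.11 - 147.65 = 468.46
Net secondary income = 105.64 - 166.53 = -60.89
Current account = -253.56 + 468.46 + (-60.89) = 154.01
Financial account = -(154.01) = -154.01

-154.01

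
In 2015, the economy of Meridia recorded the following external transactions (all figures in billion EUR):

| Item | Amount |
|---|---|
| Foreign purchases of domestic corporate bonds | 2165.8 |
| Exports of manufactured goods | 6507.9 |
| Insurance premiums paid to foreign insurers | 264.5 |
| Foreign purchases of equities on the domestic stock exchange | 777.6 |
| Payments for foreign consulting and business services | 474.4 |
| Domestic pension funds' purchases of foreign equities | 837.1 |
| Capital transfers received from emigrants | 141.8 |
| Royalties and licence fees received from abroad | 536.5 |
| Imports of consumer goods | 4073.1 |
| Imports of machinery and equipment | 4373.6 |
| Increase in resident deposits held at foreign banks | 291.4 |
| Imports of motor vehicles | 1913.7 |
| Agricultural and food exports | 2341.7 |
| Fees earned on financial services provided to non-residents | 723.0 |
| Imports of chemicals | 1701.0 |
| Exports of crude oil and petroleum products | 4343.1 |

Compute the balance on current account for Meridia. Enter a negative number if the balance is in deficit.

Goods: 2341.7 - 4373.6 + 6507.9 - 4073.1 + 4343.1 - 1913.7 - 1701.0 = 1131.3
Services: -474.4 - 264.5 + 723.0 + 536.5 = 520.6
Current account = 1131.3 + 520.6 = 1651.9
(Excluded from the current account — financial account: foreign purchases of domestic corporate bonds 2165.8, foreign purchases of equities on the domestic stock exchange 777.6, domestic pension funds' purchases of foreign equities 837.1, increase in resident deposits held at foreign banks 291.4; capital account: capital transfers received from emigrants 141.8.)

1651.9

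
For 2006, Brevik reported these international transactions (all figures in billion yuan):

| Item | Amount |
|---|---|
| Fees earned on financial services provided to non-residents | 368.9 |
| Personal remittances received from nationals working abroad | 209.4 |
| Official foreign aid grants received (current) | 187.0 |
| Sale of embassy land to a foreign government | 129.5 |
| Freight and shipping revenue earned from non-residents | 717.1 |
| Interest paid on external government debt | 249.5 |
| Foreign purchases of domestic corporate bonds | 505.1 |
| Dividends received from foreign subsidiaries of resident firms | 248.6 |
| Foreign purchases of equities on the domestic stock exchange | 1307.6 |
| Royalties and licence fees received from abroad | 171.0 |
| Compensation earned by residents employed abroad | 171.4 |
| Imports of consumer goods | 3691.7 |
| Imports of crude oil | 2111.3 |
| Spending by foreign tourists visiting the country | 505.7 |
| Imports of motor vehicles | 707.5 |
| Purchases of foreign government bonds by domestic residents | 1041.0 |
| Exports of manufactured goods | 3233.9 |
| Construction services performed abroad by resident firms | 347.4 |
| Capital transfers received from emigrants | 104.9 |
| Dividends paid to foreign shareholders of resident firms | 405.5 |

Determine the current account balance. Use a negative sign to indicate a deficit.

-1005.1

Goods: 3233.9 - 707.5 - 3691.7 - 2111.3 = -3276.6
Services: 717.1 + 347.4 + 368.9 + 171.0 + 505.7 = 2110.1
Primary income: -405.5 + 248.6 - 249.5 + 171.4 = -235.0
Secondary income: 209.4 + 187.0 = 396.4
Current account = (-3276.6) + 2110.1 + (-235.0) + 396.4 = -1005.1
(Excluded from the current account — capital account: sale of embassy land to a foreign government 129.5, capital transfers received from emigrants 104.9; financial account: foreign purchases of domestic corporate bonds 505.1, foreign purchases of equities on the domestic stock exchange 1307.6, purchases of foreign government bonds by domestic residents 1041.0.)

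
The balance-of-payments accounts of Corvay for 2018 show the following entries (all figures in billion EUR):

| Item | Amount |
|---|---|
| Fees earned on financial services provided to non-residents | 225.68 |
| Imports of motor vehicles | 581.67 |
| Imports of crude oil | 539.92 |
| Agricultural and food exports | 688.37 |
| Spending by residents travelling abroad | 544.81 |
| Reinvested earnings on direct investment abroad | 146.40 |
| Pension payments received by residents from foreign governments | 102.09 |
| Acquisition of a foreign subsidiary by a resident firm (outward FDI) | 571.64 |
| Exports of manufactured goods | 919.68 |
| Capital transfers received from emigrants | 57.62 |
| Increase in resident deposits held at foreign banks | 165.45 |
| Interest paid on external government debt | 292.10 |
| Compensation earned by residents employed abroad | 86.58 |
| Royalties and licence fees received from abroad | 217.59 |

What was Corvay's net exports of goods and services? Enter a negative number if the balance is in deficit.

Goods: 688.37 - 539.92 + 919.68 - 581.67 = 486.46
Services: 225.68 + 217.59 - 544.81 = -101.54
Trade balance = 486.46 + (-101.54) = 384.92
(Excluded from the trade balance — primary income: reinvested earnings on direct investment abroad 146.40, interest paid on external government debt 292.10, compensation earned by residents employed abroad 86.58; secondary income: pension payments received by residents from foreign governments 102.09; financial account: acquisition of a foreign subsidiary by a resident firm (outward FDI) 571.64, increase in resident deposits held at foreign banks 165.45; capital account: capital transfers received from emigrants 57.62.)

384.92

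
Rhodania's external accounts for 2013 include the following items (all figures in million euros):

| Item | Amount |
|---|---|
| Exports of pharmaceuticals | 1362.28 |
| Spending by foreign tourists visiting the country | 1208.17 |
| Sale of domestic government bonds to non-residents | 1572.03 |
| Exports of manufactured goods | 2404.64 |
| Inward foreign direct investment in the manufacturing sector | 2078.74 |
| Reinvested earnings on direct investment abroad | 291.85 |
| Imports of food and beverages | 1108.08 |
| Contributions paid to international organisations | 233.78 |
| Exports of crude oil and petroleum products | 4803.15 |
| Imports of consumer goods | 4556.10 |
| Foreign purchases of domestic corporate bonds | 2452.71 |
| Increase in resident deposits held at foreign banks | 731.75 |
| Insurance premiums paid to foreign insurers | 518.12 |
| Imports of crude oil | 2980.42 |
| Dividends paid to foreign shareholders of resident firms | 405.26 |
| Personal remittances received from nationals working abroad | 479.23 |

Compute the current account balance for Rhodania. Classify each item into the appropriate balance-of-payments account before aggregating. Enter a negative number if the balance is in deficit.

Goods: -4556.10 + 4803.15 - 2980.42 + 1362.28 + 2404.64 - 1108.08 = -74.53
Services: 1208.17 - 518.12 = 690.05
Primary income: -405.26 + 291.85 = -113.41
Secondary income: -233.78 + 479.23 = 245.45
Current account = (-74.53) + 690.05 + (-113.41) + 245.45 = 747.56
(Excluded from the current account — financial account: sale of domestic government bonds to non-residents 1572.03, inward foreign direct investment in the manufacturing sector 2078.74, foreign purchases of domestic corporate bonds 2452.71, increase in resident deposits held at foreign banks 731.75.)

747.56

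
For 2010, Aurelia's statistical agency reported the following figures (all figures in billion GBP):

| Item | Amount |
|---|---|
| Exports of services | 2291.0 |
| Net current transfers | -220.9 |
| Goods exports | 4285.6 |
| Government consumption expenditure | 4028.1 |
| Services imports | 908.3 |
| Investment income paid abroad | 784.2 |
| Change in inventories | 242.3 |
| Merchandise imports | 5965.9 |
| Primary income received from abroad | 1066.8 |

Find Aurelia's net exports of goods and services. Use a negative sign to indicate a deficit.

Goods balance = 4285.6 - 5965.9 = -1680.3
Services balance = 2291.0 - 908.3 = 1382.7
Trade balance (goods + services) = -1680.3 + 1382.7 = -297.6

-297.6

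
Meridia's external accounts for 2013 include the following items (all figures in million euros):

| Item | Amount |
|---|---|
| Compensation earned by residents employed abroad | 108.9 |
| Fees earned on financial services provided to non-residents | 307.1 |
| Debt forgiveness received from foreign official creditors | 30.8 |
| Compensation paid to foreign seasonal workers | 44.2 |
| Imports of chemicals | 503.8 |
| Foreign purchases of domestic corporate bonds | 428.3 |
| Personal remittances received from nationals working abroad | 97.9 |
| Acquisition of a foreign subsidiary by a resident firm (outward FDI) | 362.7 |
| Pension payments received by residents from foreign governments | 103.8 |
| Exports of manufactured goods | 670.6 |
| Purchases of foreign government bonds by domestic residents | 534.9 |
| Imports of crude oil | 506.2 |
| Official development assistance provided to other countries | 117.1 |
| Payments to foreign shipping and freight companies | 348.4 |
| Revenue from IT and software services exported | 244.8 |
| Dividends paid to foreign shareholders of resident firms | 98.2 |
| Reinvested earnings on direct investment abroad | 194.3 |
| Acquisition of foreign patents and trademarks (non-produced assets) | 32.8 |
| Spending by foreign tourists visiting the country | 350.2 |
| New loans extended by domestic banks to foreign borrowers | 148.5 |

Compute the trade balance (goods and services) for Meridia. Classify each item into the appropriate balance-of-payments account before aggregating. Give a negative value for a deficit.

214.3

Goods: 670.6 - 503.8 - 506.2 = -339.4
Services: -348.4 + 244.8 + 350.2 + 307.1 = 553.7
Trade balance = -339.4 + 553.7 = 214.3
(Excluded from the trade balance — primary income: compensation earned by residents employed abroad 108.9, compensation paid to foreign seasonal workers 44.2, dividends paid to foreign shareholders of resident firms 98.2, reinvested earnings on direct investment abroad 194.3; capital account: debt forgiveness received from foreign official creditors 30.8, acquisition of foreign patents and trademarks (non-produced assets) 32.8; financial account: foreign purchases of domestic corporate bonds 428.3, acquisition of a foreign subsidiary by a resident firm (outward FDI) 362.7, purchases of foreign government bonds by domestic residents 534.9, new loans extended by domestic banks to foreign borrowers 148.5; secondary income: personal remittances received from nationals working abroad 97.9, pension payments received by residents from foreign governments 103.8, official development assistance provided to other countries 117.1.)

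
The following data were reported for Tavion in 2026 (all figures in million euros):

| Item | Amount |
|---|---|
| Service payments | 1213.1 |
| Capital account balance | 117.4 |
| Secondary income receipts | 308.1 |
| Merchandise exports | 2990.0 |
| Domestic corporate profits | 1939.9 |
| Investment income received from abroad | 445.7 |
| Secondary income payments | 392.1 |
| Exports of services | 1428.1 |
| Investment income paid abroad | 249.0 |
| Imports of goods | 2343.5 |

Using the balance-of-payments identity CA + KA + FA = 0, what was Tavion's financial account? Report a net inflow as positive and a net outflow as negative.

-1091.6

Goods balance = 2990.0 - 2343.5 = 646.5
Services balance = 1428.1 - 1213.1 = 215.0
Trade balance (goods + services) = 646.5 + 215.0 = 861.5
Net primary income = 445.7 - 249.0 = 196.7
Net secondary income = 308.1 - 392.1 = -84.0
Current account = 861.5 + 196.7 + (-84.0) = 974.2
Financial account = -(974.2 + 117.4) = -1091.6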